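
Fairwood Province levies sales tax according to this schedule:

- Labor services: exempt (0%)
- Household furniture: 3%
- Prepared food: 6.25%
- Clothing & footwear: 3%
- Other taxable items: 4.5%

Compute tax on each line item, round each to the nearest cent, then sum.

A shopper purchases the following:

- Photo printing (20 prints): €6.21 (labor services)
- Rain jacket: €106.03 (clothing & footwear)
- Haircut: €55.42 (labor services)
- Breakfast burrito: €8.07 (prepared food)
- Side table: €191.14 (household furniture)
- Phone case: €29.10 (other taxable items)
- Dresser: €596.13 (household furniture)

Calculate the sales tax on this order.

Photo printing (20 prints) €6.21: labor services → 0% → €0.00
Rain jacket €106.03: clothing & footwear → 3% → €3.18
Haircut €55.42: labor services → 0% → €0.00
Breakfast burrito €8.07: prepared food → 6.25% → €0.50
Side table €191.14: household furniture → 3% → €5.73
Phone case €29.10: other taxable items → 4.5% → €1.31
Dresser €596.13: household furniture → 3% → €17.88
Total tax = €3.18 + €0.50 + €5.73 + €1.31 + €17.88 = €28.60

€28.60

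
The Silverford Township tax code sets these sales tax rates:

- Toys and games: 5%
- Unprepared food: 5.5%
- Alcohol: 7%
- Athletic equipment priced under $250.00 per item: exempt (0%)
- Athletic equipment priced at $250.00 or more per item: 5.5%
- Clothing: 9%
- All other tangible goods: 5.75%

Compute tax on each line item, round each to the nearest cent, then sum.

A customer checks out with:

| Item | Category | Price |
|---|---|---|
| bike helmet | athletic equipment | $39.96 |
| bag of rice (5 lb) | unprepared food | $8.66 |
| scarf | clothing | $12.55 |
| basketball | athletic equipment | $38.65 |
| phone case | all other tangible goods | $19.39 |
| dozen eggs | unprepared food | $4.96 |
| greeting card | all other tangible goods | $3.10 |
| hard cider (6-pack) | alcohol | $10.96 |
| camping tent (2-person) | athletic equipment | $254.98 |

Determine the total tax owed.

$17.96

Bike helmet $39.96: athletic equipment, under $250.00 → 0% → $0.00
Bag of rice (5 lb) $8.66: unprepared food → 5.5% → $0.48
Scarf $12.55: clothing → 9% → $1.13
Basketball $38.65: athletic equipment, under $250.00 → 0% → $0.00
Phone case $19.39: all other tangible goods → 5.75% → $1.11
Dozen eggs $4.96: unprepared food → 5.5% → $0.27
Greeting card $3.10: all other tangible goods → 5.75% → $0.18
Hard cider (6-pack) $10.96: alcohol → 7% → $0.77
Camping tent (2-person) $254.98: athletic equipment, $250.00 or more → 5.5% → $14.02
Total tax = $0.48 + $1.13 + $1.11 + $0.27 + $0.18 + $0.77 + $14.02 = $17.96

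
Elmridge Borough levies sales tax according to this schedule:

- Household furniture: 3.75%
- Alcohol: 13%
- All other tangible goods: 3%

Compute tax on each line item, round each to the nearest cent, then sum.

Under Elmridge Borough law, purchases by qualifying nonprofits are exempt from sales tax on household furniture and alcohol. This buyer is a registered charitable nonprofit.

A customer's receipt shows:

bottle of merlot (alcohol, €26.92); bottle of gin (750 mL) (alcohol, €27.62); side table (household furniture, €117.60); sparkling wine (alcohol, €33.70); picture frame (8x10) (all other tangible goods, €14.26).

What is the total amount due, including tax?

€220.53

Bottle of merlot €26.92: alcohol, buyer-exempt → 0% → €0.00
Bottle of gin (750 mL) €27.62: alcohol, buyer-exempt → 0% → €0.00
Side table €117.60: household furniture, buyer-exempt → 0% → €0.00
Sparkling wine €33.70: alcohol, buyer-exempt → 0% → €0.00
Picture frame (8x10) €14.26: all other tangible goods → 3% → €0.43
Subtotal = €220.10; tax = €0.43; total due = €220.53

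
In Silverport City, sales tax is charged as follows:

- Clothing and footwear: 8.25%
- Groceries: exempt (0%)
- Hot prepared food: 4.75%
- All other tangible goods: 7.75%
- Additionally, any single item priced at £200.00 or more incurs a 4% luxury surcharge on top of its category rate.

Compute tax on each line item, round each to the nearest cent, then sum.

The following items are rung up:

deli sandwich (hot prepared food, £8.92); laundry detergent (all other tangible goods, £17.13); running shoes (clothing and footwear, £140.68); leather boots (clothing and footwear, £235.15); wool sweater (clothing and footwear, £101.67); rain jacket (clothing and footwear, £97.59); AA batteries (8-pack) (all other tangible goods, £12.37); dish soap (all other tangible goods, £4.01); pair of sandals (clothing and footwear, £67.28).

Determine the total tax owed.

£65.43

Deli sandwich £8.92: hot prepared food → 4.75% → £0.42
Laundry detergent £17.13: all other tangible goods → 7.75% → £1.33
Running shoes £140.68: clothing and footwear → 8.25% → £11.61
Leather boots £235.15: clothing and footwear → 8.25% + 4% surcharge = 12.25% → £28.81
Wool sweater £101.67: clothing and footwear → 8.25% → £8.39
Rain jacket £97.59: clothing and footwear → 8.25% → £8.05
AA batteries (8-pack) £12.37: all other tangible goods → 7.75% → £0.96
Dish soap £4.01: all other tangible goods → 7.75% → £0.31
Pair of sandals £67.28: clothing and footwear → 8.25% → £5.55
Total tax = £0.42 + £1.33 + £11.61 + £28.81 + £8.39 + £8.05 + £0.96 + £0.31 + £5.55 = £65.43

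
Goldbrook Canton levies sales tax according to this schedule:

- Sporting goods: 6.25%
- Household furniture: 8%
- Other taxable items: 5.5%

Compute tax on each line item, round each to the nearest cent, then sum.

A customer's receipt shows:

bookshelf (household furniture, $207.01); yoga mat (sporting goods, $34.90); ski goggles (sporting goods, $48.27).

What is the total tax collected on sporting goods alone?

Yoga mat $34.90: sporting goods → 6.25% → $2.18
Ski goggles $48.27: sporting goods → 6.25% → $3.02
Tax on sporting goods = $2.18 + $3.02 = $5.20

$5.20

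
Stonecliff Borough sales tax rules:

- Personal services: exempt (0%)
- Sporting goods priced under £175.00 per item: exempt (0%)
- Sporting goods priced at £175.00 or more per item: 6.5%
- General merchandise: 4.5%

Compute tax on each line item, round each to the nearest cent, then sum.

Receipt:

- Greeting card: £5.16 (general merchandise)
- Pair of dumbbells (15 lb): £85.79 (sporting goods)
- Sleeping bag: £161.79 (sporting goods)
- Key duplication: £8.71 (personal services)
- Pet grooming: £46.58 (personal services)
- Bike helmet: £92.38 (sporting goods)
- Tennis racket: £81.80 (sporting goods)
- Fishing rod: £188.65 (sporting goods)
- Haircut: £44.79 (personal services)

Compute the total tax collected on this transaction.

Greeting card £5.16: general merchandise → 4.5% → £0.23
Pair of dumbbells (15 lb) £85.79: sporting goods, under £175.00 → 0% → £0.00
Sleeping bag £161.79: sporting goods, under £175.00 → 0% → £0.00
Key duplication £8.71: personal services → 0% → £0.00
Pet grooming £46.58: personal services → 0% → £0.00
Bike helmet £92.38: sporting goods, under £175.00 → 0% → £0.00
Tennis racket £81.80: sporting goods, under £175.00 → 0% → £0.00
Fishing rod £188.65: sporting goods, £175.00 or more → 6.5% → £12.26
Haircut £44.79: personal services → 0% → £0.00
Total tax = £0.23 + £12.26 = £12.49

£12.49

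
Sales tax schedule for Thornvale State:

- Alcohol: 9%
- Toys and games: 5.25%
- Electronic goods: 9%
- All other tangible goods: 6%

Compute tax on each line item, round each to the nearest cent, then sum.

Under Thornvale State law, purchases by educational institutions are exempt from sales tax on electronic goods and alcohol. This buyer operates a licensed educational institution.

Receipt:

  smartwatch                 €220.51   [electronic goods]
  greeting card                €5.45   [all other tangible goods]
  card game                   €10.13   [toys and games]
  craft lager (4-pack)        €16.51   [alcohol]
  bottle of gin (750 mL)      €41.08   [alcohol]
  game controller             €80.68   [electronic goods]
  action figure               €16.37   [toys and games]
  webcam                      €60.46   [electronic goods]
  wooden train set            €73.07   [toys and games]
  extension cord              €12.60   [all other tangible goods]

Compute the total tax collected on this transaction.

Smartwatch €220.51: electronic goods, buyer-exempt → 0% → €0.00
Greeting card €5.45: all other tangible goods → 6% → €0.33
Card game €10.13: toys and games → 5.25% → €0.53
Craft lager (4-pack) €16.51: alcohol, buyer-exempt → 0% → €0.00
Bottle of gin (750 mL) €41.08: alcohol, buyer-exempt → 0% → €0.00
Game controller €80.68: electronic goods, buyer-exempt → 0% → €0.00
Action figure €16.37: toys and games → 5.25% → €0.86
Webcam €60.46: electronic goods, buyer-exempt → 0% → €0.00
Wooden train set €73.07: toys and games → 5.25% → €3.84
Extension cord €12.60: all other tangible goods → 6% → €0.76
Total tax = €0.33 + €0.53 + €0.86 + €3.84 + €0.76 = €6.32

€6.32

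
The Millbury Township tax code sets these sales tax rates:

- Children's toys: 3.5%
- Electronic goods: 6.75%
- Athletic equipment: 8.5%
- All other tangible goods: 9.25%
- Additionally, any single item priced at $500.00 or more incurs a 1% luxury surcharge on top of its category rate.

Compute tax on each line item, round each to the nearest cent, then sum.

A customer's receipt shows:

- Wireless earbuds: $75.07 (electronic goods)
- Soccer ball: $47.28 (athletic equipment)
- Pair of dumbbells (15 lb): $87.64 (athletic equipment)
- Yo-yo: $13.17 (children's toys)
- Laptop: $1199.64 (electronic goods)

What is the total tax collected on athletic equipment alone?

$11.47

Soccer ball $47.28: athletic equipment → 8.5% → $4.02
Pair of dumbbells (15 lb) $87.64: athletic equipment → 8.5% → $7.45
Tax on athletic equipment = $4.02 + $7.45 = $11.47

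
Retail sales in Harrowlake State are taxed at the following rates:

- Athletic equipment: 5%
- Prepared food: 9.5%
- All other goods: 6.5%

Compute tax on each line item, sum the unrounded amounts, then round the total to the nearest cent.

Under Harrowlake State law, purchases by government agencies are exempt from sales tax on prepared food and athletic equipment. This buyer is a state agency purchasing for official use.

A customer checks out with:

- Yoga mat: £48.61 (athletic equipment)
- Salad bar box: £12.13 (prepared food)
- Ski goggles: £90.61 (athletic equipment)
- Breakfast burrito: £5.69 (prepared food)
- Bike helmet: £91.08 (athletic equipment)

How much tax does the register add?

£0.00

Yoga mat £48.61: athletic equipment, buyer-exempt → 0% → £0.00
Salad bar box £12.13: prepared food, buyer-exempt → 0% → £0.00
Ski goggles £90.61: athletic equipment, buyer-exempt → 0% → £0.00
Breakfast burrito £5.69: prepared food, buyer-exempt → 0% → £0.00
Bike helmet £91.08: athletic equipment, buyer-exempt → 0% → £0.00
Unrounded tax sum = £0.00 → £0.00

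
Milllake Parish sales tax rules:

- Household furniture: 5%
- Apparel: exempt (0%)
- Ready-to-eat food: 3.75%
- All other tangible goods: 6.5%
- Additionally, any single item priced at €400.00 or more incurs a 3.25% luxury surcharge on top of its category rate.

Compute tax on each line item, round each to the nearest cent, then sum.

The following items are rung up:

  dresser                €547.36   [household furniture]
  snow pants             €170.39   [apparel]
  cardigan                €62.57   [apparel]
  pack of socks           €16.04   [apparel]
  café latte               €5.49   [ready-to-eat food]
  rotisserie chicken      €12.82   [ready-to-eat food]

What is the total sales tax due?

Dresser €547.36: household furniture → 5% + 3.25% surcharge = 8.25% → €45.16
Snow pants €170.39: apparel → 0% → €0.00
Cardigan €62.57: apparel → 0% → €0.00
Pack of socks €16.04: apparel → 0% → €0.00
Café latte €5.49: ready-to-eat food → 3.75% → €0.21
Rotisserie chicken €12.82: ready-to-eat food → 3.75% → €0.48
Total tax = €45.16 + €0.21 + €0.48 = €45.85

€45.85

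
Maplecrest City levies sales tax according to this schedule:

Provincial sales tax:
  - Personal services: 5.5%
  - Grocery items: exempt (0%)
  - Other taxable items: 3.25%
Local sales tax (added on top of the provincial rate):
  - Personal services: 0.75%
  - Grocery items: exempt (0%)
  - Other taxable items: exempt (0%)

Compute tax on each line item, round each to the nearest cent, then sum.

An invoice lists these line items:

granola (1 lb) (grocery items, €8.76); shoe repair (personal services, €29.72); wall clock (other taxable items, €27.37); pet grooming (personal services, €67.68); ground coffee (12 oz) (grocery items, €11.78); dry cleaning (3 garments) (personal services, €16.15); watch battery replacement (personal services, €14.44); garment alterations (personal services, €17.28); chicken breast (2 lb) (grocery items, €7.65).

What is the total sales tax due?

Granola (1 lb) €8.76: grocery items → 0% + 0% local = 0% → €0.00
Shoe repair €29.72: personal services → 5.5% + 0.75% local = 6.25% → €1.86
Wall clock €27.37: other taxable items → 3.25% + 0% local = 3.25% → €0.89
Pet grooming €67.68: personal services → 5.5% + 0.75% local = 6.25% → €4.23
Ground coffee (12 oz) €11.78: grocery items → 0% + 0% local = 0% → €0.00
Dry cleaning (3 garments) €16.15: personal services → 5.5% + 0.75% local = 6.25% → €1.01
Watch battery replacement €14.44: personal services → 5.5% + 0.75% local = 6.25% → €0.90
Garment alterations €17.28: personal services → 5.5% + 0.75% local = 6.25% → €1.08
Chicken breast (2 lb) €7.65: grocery items → 0% + 0% local = 0% → €0.00
Total tax = €1.86 + €0.89 + €4.23 + €1.01 + €0.90 + €1.08 = €9.97

€9.97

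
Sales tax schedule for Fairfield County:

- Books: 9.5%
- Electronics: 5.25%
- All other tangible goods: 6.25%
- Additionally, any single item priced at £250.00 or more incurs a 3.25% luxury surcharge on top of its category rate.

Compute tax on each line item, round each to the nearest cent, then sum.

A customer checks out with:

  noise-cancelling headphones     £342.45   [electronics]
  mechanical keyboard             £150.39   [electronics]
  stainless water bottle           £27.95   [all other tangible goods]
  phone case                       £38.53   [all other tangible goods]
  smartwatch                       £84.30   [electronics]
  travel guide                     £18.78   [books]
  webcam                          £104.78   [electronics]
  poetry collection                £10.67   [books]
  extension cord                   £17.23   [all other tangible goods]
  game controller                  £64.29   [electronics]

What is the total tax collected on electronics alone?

£50.32

Noise-cancelling headphones £342.45: electronics → 5.25% + 3.25% surcharge = 8.5% → £29.11
Mechanical keyboard £150.39: electronics → 5.25% → £7.90
Smartwatch £84.30: electronics → 5.25% → £4.43
Webcam £104.78: electronics → 5.25% → £5.50
Game controller £64.29: electronics → 5.25% → £3.38
Tax on electronics = £29.11 + £7.90 + £4.43 + £5.50 + £3.38 = £50.32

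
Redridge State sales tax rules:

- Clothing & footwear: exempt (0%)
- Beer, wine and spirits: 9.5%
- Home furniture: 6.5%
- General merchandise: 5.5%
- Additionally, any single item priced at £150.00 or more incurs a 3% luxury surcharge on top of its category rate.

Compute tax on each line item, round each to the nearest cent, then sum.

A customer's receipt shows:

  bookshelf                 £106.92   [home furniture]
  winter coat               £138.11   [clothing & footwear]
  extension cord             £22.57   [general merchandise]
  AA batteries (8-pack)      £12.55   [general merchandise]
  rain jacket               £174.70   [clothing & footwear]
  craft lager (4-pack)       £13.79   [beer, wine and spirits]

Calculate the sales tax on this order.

£15.43

Bookshelf £106.92: home furniture → 6.5% → £6.95
Winter coat £138.11: clothing & footwear → 0% → £0.00
Extension cord £22.57: general merchandise → 5.5% → £1.24
AA batteries (8-pack) £12.55: general merchandise → 5.5% → £0.69
Rain jacket £174.70: clothing & footwear → 0% + 3% surcharge = 3% → £5.24
Craft lager (4-pack) £13.79: beer, wine and spirits → 9.5% → £1.31
Total tax = £6.95 + £1.24 + £0.69 + £5.24 + £1.31 = £15.43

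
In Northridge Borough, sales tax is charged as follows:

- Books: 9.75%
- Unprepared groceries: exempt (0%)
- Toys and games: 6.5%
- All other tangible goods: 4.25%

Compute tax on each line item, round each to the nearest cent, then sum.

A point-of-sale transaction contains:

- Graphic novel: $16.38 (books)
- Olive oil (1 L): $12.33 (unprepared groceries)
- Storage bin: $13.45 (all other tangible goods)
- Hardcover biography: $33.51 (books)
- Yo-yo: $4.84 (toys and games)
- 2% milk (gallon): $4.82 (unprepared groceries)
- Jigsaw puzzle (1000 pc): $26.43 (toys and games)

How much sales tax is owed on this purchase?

$7.47

Graphic novel $16.38: books → 9.75% → $1.60
Olive oil (1 L) $12.33: unprepared groceries → 0% → $0.00
Storage bin $13.45: all other tangible goods → 4.25% → $0.57
Hardcover biography $33.51: books → 9.75% → $3.27
Yo-yo $4.84: toys and games → 6.5% → $0.31
2% milk (gallon) $4.82: unprepared groceries → 0% → $0.00
Jigsaw puzzle (1000 pc) $26.43: toys and games → 6.5% → $1.72
Total tax = $1.60 + $0.57 + $3.27 + $0.31 + $1.72 = $7.47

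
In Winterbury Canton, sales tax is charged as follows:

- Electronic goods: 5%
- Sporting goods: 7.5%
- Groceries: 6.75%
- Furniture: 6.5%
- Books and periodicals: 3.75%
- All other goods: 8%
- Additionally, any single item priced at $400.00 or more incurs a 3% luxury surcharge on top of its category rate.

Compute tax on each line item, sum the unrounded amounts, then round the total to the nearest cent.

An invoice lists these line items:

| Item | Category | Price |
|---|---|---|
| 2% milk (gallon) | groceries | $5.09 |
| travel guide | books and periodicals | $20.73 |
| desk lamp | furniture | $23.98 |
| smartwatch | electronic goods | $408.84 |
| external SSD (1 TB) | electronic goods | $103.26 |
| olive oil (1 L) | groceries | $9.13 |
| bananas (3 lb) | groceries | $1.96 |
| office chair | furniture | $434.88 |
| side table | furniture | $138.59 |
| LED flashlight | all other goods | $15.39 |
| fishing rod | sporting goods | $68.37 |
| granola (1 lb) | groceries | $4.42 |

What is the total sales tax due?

2% milk (gallon) $5.09: groceries → 6.75% → $0.343575
Travel guide $20.73: books and periodicals → 3.75% → $0.777375
Desk lamp $23.98: furniture → 6.5% → $1.5587
Smartwatch $408.84: electronic goods → 5% + 3% surcharge = 8% → $32.7072
External SSD (1 TB) $103.26: electronic goods → 5% → $5.163
Olive oil (1 L) $9.13: groceries → 6.75% → $0.616275
Bananas (3 lb) $1.96: groceries → 6.75% → $0.1323
Office chair $434.88: furniture → 6.5% + 3% surcharge = 9.5% → $41.3136
Side table $138.59: furniture → 6.5% → $9.00835
LED flashlight $15.39: all other goods → 8% → $1.2312
Fishing rod $68.37: sporting goods → 7.5% → $5.12775
Granola (1 lb) $4.42: groceries → 6.75% → $0.29835
Unrounded tax sum = $98.277675 → $98.28

$98.28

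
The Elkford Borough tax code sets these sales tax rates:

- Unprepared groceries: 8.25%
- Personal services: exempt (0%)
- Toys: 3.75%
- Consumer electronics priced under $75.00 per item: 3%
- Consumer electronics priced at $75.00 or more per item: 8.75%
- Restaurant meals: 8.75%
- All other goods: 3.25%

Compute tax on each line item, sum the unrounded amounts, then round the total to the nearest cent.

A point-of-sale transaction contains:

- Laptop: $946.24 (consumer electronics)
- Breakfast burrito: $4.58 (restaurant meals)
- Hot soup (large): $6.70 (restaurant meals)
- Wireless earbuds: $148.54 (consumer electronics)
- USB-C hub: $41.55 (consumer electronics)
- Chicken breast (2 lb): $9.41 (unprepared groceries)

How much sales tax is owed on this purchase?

Laptop $946.24: consumer electronics, $75.00 or more → 8.75% → $82.796
Breakfast burrito $4.58: restaurant meals → 8.75% → $0.40075
Hot soup (large) $6.70: restaurant meals → 8.75% → $0.58625
Wireless earbuds $148.54: consumer electronics, $75.00 or more → 8.75% → $12.99725
USB-C hub $41.55: consumer electronics, under $75.00 → 3% → $1.2465
Chicken breast (2 lb) $9.41: unprepared groceries → 8.25% → $0.776325
Unrounded tax sum = $98.803075 → $98.80

$98.80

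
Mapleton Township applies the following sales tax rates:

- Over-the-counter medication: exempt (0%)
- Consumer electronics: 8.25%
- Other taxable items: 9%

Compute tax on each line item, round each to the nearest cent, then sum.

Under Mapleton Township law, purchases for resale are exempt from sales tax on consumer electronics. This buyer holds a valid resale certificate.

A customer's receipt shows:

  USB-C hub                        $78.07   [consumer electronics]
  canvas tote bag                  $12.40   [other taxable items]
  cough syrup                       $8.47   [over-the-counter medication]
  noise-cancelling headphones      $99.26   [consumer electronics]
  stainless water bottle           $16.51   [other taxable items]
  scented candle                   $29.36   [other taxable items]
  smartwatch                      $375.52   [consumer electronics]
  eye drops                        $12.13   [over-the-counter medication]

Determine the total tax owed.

$5.25

USB-C hub $78.07: consumer electronics, buyer-exempt → 0% → $0.00
Canvas tote bag $12.40: other taxable items → 9% → $1.12
Cough syrup $8.47: over-the-counter medication → 0% → $0.00
Noise-cancelling headphones $99.26: consumer electronics, buyer-exempt → 0% → $0.00
Stainless water bottle $16.51: other taxable items → 9% → $1.49
Scented candle $29.36: other taxable items → 9% → $2.64
Smartwatch $375.52: consumer electronics, buyer-exempt → 0% → $0.00
Eye drops $12.13: over-the-counter medication → 0% → $0.00
Total tax = $1.12 + $1.49 + $2.64 = $5.25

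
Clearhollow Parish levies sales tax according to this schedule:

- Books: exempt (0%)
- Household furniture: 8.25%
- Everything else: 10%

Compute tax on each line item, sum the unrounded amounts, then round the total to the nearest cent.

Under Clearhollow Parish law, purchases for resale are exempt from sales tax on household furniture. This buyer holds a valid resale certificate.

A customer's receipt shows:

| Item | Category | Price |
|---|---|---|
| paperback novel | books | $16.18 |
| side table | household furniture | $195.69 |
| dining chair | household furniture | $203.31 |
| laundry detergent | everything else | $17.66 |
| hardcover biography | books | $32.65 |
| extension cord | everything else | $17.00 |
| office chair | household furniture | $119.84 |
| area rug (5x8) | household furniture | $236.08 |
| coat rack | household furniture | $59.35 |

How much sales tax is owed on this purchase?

$3.47

Paperback novel $16.18: books → 0% → $0.00
Side table $195.69: household furniture, buyer-exempt → 0% → $0.00
Dining chair $203.31: household furniture, buyer-exempt → 0% → $0.00
Laundry detergent $17.66: everything else → 10% → $1.766
Hardcover biography $32.65: books → 0% → $0.00
Extension cord $17.00: everything else → 10% → $1.70
Office chair $119.84: household furniture, buyer-exempt → 0% → $0.00
Area rug (5x8) $236.08: household furniture, buyer-exempt → 0% → $0.00
Coat rack $59.35: household furniture, buyer-exempt → 0% → $0.00
Unrounded tax sum = $3.466 → $3.47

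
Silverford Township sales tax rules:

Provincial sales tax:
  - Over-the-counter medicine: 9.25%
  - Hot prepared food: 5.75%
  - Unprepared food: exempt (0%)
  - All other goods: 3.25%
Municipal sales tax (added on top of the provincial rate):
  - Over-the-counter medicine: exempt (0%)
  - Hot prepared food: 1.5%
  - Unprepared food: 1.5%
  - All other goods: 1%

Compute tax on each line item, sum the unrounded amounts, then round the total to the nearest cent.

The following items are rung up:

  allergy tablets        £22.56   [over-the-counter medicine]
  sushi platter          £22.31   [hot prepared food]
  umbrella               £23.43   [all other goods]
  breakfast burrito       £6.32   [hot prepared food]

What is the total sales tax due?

£5.16

Allergy tablets £22.56: over-the-counter medicine → 9.25% + 0% municipal = 9.25% → £2.0868
Sushi platter £22.31: hot prepared food → 5.75% + 1.5% municipal = 7.25% → £1.617475
Umbrella £23.43: all other goods → 3.25% + 1% municipal = 4.25% → £0.995775
Breakfast burrito £6.32: hot prepared food → 5.75% + 1.5% municipal = 7.25% → £0.4582
Unrounded tax sum = £5.15825 → £5.16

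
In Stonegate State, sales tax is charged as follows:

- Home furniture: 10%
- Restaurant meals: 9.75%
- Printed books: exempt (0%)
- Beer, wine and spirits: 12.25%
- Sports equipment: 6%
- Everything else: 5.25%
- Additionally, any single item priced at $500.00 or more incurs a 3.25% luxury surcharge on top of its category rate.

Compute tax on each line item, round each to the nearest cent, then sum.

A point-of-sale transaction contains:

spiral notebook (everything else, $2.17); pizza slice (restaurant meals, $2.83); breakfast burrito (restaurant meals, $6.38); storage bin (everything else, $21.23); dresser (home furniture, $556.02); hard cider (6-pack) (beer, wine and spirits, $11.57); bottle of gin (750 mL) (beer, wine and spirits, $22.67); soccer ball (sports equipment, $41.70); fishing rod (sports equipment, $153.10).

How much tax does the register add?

$91.68

Spiral notebook $2.17: everything else → 5.25% → $0.11
Pizza slice $2.83: restaurant meals → 9.75% → $0.28
Breakfast burrito $6.38: restaurant meals → 9.75% → $0.62
Storage bin $21.23: everything else → 5.25% → $1.11
Dresser $556.02: home furniture → 10% + 3.25% surcharge = 13.25% → $73.67
Hard cider (6-pack) $11.57: beer, wine and spirits → 12.25% → $1.42
Bottle of gin (750 mL) $22.67: beer, wine and spirits → 12.25% → $2.78
Soccer ball $41.70: sports equipment → 6% → $2.50
Fishing rod $153.10: sports equipment → 6% → $9.19
Total tax = $0.11 + $0.28 + $0.62 + $1.11 + $73.67 + $1.42 + $2.78 + $2.50 + $9.19 = $91.68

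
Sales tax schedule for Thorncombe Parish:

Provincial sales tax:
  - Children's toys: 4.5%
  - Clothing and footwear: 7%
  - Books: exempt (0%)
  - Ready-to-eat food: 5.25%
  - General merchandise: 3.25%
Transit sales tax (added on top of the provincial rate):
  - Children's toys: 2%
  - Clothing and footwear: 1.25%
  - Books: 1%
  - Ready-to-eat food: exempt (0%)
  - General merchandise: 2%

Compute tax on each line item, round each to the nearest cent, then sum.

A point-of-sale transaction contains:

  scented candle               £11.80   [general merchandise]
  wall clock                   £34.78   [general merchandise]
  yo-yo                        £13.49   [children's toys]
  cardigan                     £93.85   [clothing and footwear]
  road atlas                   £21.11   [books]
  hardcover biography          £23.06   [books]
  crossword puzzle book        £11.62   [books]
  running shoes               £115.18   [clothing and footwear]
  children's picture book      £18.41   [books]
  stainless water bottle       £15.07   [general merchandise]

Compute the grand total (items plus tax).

Scented candle £11.80: general merchandise → 3.25% + 2% transit = 5.25% → £0.62
Wall clock £34.78: general merchandise → 3.25% + 2% transit = 5.25% → £1.83
Yo-yo £13.49: children's toys → 4.5% + 2% transit = 6.5% → £0.88
Cardigan £93.85: clothing and footwear → 7% + 1.25% transit = 8.25% → £7.74
Road atlas £21.11: books → 0% + 1% transit = 1% → £0.21
Hardcover biography £23.06: books → 0% + 1% transit = 1% → £0.23
Crossword puzzle book £11.62: books → 0% + 1% transit = 1% → £0.12
Running shoes £115.18: clothing and footwear → 7% + 1.25% transit = 8.25% → £9.50
Children's picture book £18.41: books → 0% + 1% transit = 1% → £0.18
Stainless water bottle £15.07: general merchandise → 3.25% + 2% transit = 5.25% → £0.79
Subtotal = £358.37; tax = £22.10; total due = £380.47

£380.47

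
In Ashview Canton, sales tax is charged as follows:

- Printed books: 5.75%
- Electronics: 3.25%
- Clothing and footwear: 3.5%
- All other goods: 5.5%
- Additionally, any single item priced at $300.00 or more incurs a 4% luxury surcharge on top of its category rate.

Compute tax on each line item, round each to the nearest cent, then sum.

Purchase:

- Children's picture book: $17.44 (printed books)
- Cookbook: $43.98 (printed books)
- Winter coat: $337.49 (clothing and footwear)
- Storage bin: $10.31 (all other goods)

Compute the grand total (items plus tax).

$438.63

Children's picture book $17.44: printed books → 5.75% → $1.00
Cookbook $43.98: printed books → 5.75% → $2.53
Winter coat $337.49: clothing and footwear → 3.5% + 4% surcharge = 7.5% → $25.31
Storage bin $10.31: all other goods → 5.5% → $0.57
Subtotal = $409.22; tax = $29.41; total due = $438.63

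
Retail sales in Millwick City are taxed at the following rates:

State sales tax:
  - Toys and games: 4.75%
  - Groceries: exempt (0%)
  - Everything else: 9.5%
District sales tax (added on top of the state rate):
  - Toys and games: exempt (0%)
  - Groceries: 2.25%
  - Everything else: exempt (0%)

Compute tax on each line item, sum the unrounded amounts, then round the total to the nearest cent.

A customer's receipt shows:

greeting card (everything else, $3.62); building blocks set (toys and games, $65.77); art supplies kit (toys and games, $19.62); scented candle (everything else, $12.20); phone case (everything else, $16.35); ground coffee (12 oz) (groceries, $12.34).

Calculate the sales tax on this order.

Greeting card $3.62: everything else → 9.5% + 0% district = 9.5% → $0.3439
Building blocks set $65.77: toys and games → 4.75% + 0% district = 4.75% → $3.124075
Art supplies kit $19.62: toys and games → 4.75% + 0% district = 4.75% → $0.93195
Scented candle $12.20: everything else → 9.5% + 0% district = 9.5% → $1.159
Phone case $16.35: everything else → 9.5% + 0% district = 9.5% → $1.55325
Ground coffee (12 oz) $12.34: groceries → 0% + 2.25% district = 2.25% → $0.27765
Unrounded tax sum = $7.389825 → $7.39

$7.39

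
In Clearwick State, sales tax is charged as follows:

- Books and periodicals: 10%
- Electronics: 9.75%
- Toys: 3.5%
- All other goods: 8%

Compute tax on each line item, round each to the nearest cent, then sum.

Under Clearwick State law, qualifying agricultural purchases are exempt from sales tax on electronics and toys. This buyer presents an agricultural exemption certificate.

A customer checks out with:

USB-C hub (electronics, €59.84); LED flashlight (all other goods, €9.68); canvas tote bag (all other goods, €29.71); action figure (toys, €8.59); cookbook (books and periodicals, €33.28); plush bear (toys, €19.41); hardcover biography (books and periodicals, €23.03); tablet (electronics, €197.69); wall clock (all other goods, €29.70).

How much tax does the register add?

USB-C hub €59.84: electronics, buyer-exempt → 0% → €0.00
LED flashlight €9.68: all other goods → 8% → €0.77
Canvas tote bag €29.71: all other goods → 8% → €2.38
Action figure €8.59: toys, buyer-exempt → 0% → €0.00
Cookbook €33.28: books and periodicals → 10% → €3.33
Plush bear €19.41: toys, buyer-exempt → 0% → €0.00
Hardcover biography €23.03: books and periodicals → 10% → €2.30
Tablet €197.69: electronics, buyer-exempt → 0% → €0.00
Wall clock €29.70: all other goods → 8% → €2.38
Total tax = €0.77 + €2.38 + €3.33 + €2.30 + €2.38 = €11.16

€11.16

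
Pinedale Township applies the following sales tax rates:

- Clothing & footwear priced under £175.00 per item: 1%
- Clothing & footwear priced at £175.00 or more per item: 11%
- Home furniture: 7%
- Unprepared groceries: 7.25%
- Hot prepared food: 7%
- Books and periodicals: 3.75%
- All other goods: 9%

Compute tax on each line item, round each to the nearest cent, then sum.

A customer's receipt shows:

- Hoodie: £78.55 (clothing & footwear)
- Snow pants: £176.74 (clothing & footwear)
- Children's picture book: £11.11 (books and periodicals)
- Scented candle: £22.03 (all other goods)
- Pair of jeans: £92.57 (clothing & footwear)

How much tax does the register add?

£23.56

Hoodie £78.55: clothing & footwear, under £175.00 → 1% → £0.79
Snow pants £176.74: clothing & footwear, £175.00 or more → 11% → £19.44
Children's picture book £11.11: books and periodicals → 3.75% → £0.42
Scented candle £22.03: all other goods → 9% → £1.98
Pair of jeans £92.57: clothing & footwear, under £175.00 → 1% → £0.93
Total tax = £0.79 + £19.44 + £0.42 + £1.98 + £0.93 = £23.56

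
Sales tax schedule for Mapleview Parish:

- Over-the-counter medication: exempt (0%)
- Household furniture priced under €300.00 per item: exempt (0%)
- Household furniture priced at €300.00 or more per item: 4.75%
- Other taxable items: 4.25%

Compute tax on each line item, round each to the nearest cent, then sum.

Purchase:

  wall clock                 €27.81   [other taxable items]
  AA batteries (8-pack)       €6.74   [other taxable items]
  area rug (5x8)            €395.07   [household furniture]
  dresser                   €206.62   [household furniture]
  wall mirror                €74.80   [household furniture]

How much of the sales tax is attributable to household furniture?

Area rug (5x8) €395.07: household furniture, €300.00 or more → 4.75% → €18.77
Dresser €206.62: household furniture, under €300.00 → 0% → €0.00
Wall mirror €74.80: household furniture, under €300.00 → 0% → €0.00
Tax on household furniture = €18.77 + €0.00 + €0.00 = €18.77

€18.77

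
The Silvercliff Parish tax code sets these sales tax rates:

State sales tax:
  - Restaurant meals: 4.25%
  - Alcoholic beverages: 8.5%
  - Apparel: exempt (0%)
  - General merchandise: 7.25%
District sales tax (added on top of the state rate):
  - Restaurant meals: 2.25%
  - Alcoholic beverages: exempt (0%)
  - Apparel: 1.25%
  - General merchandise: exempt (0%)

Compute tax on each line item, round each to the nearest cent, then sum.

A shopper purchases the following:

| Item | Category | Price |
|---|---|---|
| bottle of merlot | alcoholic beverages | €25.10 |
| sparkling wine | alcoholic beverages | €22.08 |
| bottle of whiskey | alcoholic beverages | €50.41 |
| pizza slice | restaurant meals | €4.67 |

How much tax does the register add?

Bottle of merlot €25.10: alcoholic beverages → 8.5% + 0% district = 8.5% → €2.13
Sparkling wine €22.08: alcoholic beverages → 8.5% + 0% district = 8.5% → €1.88
Bottle of whiskey €50.41: alcoholic beverages → 8.5% + 0% district = 8.5% → €4.28
Pizza slice €4.67: restaurant meals → 4.25% + 2.25% district = 6.5% → €0.30
Total tax = €2.13 + €1.88 + €4.28 + €0.30 = €8.59

€8.59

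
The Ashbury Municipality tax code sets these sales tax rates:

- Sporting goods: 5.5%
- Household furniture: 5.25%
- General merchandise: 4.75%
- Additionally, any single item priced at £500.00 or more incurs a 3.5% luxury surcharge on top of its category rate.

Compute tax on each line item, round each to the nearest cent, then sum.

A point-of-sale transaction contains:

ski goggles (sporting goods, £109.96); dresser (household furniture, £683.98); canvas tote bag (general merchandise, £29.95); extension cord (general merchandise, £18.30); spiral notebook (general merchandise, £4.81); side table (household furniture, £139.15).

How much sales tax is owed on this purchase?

£75.73

Ski goggles £109.96: sporting goods → 5.5% → £6.05
Dresser £683.98: household furniture → 5.25% + 3.5% surcharge = 8.75% → £59.85
Canvas tote bag £29.95: general merchandise → 4.75% → £1.42
Extension cord £18.30: general merchandise → 4.75% → £0.87
Spiral notebook £4.81: general merchandise → 4.75% → £0.23
Side table £139.15: household furniture → 5.25% → £7.31
Total tax = £6.05 + £59.85 + £1.42 + £0.87 + £0.23 + £7.31 = £75.73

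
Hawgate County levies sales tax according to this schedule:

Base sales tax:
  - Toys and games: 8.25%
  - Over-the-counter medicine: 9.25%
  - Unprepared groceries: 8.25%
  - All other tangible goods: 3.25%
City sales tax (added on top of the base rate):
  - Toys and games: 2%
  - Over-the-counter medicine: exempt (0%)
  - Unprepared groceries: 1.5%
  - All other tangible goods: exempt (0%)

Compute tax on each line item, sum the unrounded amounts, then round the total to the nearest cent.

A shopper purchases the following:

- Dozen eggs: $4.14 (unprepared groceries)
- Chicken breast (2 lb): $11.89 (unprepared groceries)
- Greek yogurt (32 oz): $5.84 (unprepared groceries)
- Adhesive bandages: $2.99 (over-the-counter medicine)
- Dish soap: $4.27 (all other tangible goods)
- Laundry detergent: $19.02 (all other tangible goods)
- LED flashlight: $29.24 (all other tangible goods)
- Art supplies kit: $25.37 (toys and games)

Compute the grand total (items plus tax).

Dozen eggs $4.14: unprepared groceries → 8.25% + 1.5% city = 9.75% → $0.40365
Chicken breast (2 lb) $11.89: unprepared groceries → 8.25% + 1.5% city = 9.75% → $1.159275
Greek yogurt (32 oz) $5.84: unprepared groceries → 8.25% + 1.5% city = 9.75% → $0.5694
Adhesive bandages $2.99: over-the-counter medicine → 9.25% + 0% city = 9.25% → $0.276575
Dish soap $4.27: all other tangible goods → 3.25% + 0% city = 3.25% → $0.138775
Laundry detergent $19.02: all other tangible goods → 3.25% + 0% city = 3.25% → $0.61815
LED flashlight $29.24: all other tangible goods → 3.25% + 0% city = 3.25% → $0.9503
Art supplies kit $25.37: toys and games → 8.25% + 2% city = 10.25% → $2.600425
Subtotal = $102.76; unrounded tax = $6.71655 → $6.72; total due = $109.48

$109.48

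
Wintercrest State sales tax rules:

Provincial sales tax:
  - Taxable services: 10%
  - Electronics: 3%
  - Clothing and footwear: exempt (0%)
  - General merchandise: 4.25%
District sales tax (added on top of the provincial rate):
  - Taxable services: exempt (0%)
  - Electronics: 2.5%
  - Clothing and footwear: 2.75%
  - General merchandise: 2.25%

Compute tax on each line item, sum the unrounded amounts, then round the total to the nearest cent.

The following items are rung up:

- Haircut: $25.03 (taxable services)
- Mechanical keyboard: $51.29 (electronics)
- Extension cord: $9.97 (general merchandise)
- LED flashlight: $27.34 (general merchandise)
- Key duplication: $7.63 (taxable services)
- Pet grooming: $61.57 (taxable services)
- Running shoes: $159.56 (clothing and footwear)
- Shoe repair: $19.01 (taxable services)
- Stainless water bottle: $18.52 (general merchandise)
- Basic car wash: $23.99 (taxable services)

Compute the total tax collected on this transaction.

$24.56

Haircut $25.03: taxable services → 10% + 0% district = 10% → $2.503
Mechanical keyboard $51.29: electronics → 3% + 2.5% district = 5.5% → $2.82095
Extension cord $9.97: general merchandise → 4.25% + 2.25% district = 6.5% → $0.64805
LED flashlight $27.34: general merchandise → 4.25% + 2.25% district = 6.5% → $1.7771
Key duplication $7.63: taxable services → 10% + 0% district = 10% → $0.763
Pet grooming $61.57: taxable services → 10% + 0% district = 10% → $6.157
Running shoes $159.56: clothing and footwear → 0% + 2.75% district = 2.75% → $4.3879
Shoe repair $19.01: taxable services → 10% + 0% district = 10% → $1.901
Stainless water bottle $18.52: general merchandise → 4.25% + 2.25% district = 6.5% → $1.2038
Basic car wash $23.99: taxable services → 10% + 0% district = 10% → $2.399
Unrounded tax sum = $24.5608 → $24.56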